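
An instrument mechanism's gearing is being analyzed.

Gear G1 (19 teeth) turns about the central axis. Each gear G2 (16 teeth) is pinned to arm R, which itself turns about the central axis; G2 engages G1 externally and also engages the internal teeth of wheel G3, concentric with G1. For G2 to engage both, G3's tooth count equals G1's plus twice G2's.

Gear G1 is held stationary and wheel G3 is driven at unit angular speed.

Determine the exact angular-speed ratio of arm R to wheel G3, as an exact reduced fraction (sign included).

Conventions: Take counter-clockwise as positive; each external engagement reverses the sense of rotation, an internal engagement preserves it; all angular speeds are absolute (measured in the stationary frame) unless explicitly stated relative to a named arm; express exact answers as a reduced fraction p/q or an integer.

class = planetary set [G3 = 19+2·16 = 51; Willis about the carrier]
ring teeth: 19 + 2·16 = 51
19(ω_sun−ω_arm) = −51(ω_ring−ω_arm),  ω_sun = 0, ω_ring = 1
19(0−ω_arm) = −51(1−ω_arm)  ⇒  70·ω_arm = 51  ⇒  ω_arm = 51/70
ω_out/ω_in = 51/70

51/70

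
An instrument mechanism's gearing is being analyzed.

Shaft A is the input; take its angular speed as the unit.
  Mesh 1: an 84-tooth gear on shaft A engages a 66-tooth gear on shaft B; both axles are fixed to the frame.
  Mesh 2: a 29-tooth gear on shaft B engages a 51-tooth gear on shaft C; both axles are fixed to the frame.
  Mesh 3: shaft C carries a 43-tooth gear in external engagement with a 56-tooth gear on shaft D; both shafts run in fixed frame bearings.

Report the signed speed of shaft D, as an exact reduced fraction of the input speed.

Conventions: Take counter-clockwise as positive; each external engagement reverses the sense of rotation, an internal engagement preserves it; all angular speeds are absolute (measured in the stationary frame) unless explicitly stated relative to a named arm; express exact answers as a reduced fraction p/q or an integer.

-1247/2244

3-mesh fixed-axis compound train (all bearings frame-fixed)
mesh 1 [84T→66T]: |ω|/ω_in = 1×84/66 = 14/11, sense flips to −
mesh 2 [29T→51T]: |ω|/ω_in = (14/11)×29/51 = 406/561, sense flips to +
mesh 3 [43T→56T]: |ω|/ω_in = (406/561)×43/56 = 1247/2244, sense flips to −
signed output speed (× input speed) = -1247/2244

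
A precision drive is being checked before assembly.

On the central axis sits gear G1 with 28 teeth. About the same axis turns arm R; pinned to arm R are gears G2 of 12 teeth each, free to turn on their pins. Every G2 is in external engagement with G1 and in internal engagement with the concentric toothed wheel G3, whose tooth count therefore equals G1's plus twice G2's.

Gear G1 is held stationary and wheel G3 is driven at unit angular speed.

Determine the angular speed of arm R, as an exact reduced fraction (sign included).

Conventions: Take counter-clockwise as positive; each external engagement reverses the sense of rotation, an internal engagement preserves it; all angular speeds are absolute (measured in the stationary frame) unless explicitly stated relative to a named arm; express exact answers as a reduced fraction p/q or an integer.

13/20

planetary set (28T centre, 12T on arm, 52T internal) — Willis relation
ring teeth: 28 + 2·12 = 52
28(ω_sun−ω_arm) = −52(ω_ring−ω_arm),  ω_sun = 0, ω_ring = 1
28(0−ω_arm) = −52(1−ω_arm)  ⇒  80·ω_arm = 52  ⇒  ω_arm = 13/20
exact speed ratio = 13/20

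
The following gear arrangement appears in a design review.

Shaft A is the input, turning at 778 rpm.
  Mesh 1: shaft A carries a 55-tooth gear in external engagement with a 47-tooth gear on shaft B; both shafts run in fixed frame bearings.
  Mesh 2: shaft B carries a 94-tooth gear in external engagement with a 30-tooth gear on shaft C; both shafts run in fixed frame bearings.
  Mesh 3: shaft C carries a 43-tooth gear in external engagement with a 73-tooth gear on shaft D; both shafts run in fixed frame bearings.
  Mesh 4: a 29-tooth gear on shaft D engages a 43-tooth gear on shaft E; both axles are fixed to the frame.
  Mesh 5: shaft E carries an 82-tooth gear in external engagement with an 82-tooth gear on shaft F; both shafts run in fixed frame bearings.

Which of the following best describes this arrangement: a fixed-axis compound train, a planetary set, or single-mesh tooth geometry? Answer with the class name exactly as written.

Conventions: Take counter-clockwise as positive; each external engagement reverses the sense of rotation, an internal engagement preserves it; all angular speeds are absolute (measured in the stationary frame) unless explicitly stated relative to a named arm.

class = fixed-axis compound train [5 meshes; 5 ratios multiply, 5 sense flips]
classification: fixed-axis compound train

fixed-axis compound train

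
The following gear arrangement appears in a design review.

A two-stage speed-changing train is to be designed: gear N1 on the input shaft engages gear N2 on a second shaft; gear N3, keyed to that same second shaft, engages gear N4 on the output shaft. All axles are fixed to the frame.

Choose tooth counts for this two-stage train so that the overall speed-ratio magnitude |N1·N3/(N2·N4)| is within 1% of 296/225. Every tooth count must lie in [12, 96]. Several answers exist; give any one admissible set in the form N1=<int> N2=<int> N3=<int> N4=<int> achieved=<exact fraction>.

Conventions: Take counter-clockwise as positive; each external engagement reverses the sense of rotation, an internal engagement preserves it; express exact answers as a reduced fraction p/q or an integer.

2-stage fixed-axis compound train for ratio 296/225
target = 296/225 in lowest terms: an exact hit needs N1·N3 = k·296 and N2·N4 = k·225 for one integer k, every count in [12, 96]; additionally prefer no 1:1 stage (N1 ≠ N2, N3 ≠ N4)
k = 1: no 1:1-free in-range split of k·296 and k·225 into factor pairs; take k = 2
k = 2: N1·N3 = 592 = 16·37, N2·N4 = 450 = 15·30
achieved = 16·37/(15·30) = 296/225; |achieved − target| = 0 ≤ 74/5625 ✓

N1=16 N2=15 N3=37 N4=30 achieved=296/225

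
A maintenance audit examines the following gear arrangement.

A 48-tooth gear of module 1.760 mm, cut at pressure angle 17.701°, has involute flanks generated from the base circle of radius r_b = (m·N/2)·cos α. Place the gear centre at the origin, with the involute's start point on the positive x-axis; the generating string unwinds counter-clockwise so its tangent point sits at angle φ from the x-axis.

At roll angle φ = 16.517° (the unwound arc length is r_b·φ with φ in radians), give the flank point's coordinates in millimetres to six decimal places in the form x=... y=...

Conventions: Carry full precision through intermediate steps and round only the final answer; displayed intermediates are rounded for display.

recognized (one wheel, involute flank): single-mesh tooth geometry, m = 1.760, N = 48
pitch radius r_p = m·N/2 = 1.760·48/2 = 42.240000
base radius r_b = r_p·cos α = 42.240000·cos 17.701° = 40.240197
roll angle φ = 16.517° = 0.28827603 rad
x = r_b·(cos φ + φ·sin φ) = 41.877661
y = r_b·(sin φ − φ·cos φ) = 0.318677

x=41.877661 y=0.318677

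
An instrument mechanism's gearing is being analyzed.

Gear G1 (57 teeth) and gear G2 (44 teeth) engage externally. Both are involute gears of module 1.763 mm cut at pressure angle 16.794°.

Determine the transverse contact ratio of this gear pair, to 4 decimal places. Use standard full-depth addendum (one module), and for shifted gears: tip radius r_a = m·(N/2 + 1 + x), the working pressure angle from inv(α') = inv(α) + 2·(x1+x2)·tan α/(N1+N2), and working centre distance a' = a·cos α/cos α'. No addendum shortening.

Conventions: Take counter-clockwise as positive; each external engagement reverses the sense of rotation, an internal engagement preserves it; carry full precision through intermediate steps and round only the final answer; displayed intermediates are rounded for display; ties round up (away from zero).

1.9507

single-mesh involute tooth geometry (57T engaging 44T at module 1.763)
base radii: r_b1 = 48.102517, r_b2 = 37.131768
tip radii: r_a1 = 52.008500, r_a2 = 40.549000
no profile shift: α' = α, a' = a
action lengths: √(r_a1²−r_b1²) = 19.774526, √(r_a2²−r_b2²) = 16.292735
base pitch p_b = π·m·cos α = 5.302404
CR = (19.774526 + 16.292735 − 89.031500·sin 16.79400°)/5.302404 = 1.950672
contact ratio ≈ 1.9507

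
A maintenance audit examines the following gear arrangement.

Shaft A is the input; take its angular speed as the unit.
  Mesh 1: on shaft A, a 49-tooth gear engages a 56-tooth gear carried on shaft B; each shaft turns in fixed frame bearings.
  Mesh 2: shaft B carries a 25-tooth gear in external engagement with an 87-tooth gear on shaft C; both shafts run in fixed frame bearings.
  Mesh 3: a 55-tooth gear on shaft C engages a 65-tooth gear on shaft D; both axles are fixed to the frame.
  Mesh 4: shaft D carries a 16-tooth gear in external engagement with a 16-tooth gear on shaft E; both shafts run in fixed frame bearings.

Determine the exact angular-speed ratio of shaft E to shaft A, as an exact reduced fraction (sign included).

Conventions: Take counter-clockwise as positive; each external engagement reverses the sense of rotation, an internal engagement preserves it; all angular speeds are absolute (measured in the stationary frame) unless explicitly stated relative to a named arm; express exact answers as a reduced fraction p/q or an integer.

class = fixed-axis compound train [4 meshes; 4 ratios multiply, 4 sense flips]
mesh 1 [49T→56T]: running ratio 7/8, sense −
mesh 2 [25T→87T]: running ratio 175/696, sense +
mesh 3 [55T→65T]: running ratio 1925/9048, sense −
mesh 4 [16T→16T]: running ratio 1925/9048, sense +
ω_out/ω_in = 1925/9048

1925/9048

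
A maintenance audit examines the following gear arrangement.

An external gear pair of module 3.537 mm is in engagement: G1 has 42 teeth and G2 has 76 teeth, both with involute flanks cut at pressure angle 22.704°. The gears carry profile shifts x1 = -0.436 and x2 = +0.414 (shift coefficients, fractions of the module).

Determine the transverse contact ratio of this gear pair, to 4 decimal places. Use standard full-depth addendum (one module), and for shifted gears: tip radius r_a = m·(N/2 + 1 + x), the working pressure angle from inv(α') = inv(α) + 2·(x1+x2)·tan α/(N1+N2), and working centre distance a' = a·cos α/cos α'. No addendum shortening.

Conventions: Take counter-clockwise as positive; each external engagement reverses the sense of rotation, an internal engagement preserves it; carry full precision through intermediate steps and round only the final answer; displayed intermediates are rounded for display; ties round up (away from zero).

single-mesh involute tooth geometry (42T engaging 76T at module 3.537)
base radii: r_b1 = 68.521360, r_b2 = 123.991033
tip radii: r_a1 = 76.271868, r_a2 = 139.407318
inv(α') = inv(22.704°) + 2·(-0.436+0.414)·tan α/(42+76) = 0.02197553  ⇒  α' = 22.65281°
a' = a·cos α / cos α' = 208.6830·cos 22.704°/cos 22.65281° = 208.605103
action lengths: √(r_a1²−r_b1²) = 33.499567, √(r_a2²−r_b2²) = 63.723026
base pitch p_b = π·m·cos α = 10.250772
CR = (33.499567 + 63.723026 − 208.605103·sin 22.65281°)/10.250772 = 1.646623
contact ratio ≈ 1.6466

1.6466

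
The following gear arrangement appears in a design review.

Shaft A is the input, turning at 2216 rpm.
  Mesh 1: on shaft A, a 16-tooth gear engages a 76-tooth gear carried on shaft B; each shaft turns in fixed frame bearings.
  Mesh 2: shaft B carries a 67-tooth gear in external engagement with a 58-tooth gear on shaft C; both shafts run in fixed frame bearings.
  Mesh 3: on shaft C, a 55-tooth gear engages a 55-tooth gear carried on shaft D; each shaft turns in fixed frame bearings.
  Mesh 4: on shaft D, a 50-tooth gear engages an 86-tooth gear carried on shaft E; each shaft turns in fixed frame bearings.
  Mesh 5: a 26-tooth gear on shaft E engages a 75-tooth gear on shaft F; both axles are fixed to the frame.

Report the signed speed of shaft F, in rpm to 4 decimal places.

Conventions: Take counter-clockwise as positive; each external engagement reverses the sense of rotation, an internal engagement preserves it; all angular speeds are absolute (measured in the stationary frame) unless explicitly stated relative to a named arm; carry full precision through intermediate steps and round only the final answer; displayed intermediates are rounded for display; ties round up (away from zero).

5-mesh fixed-axis compound train (all bearings frame-fixed)
mesh 1 [16T→76T]: ω = 2216.0000×16/76 = 466.5263 rpm, sense flips to −
mesh 2 [67T→58T]: ω = 466.5263×67/58 = 538.9183 rpm, sense flips to +
mesh 3 [55T→55T]: ω = 538.9183×55/55 = 538.9183 rpm, sense flips to −
mesh 4 [50T→86T]: ω = 538.9183×50/86 = 313.3246 rpm, sense flips to +
mesh 5 [26T→75T]: ω = 313.3246×26/75 = 108.6192 rpm, sense flips to −
signed output speed = -108.6192 rpm

-108.6192 rpm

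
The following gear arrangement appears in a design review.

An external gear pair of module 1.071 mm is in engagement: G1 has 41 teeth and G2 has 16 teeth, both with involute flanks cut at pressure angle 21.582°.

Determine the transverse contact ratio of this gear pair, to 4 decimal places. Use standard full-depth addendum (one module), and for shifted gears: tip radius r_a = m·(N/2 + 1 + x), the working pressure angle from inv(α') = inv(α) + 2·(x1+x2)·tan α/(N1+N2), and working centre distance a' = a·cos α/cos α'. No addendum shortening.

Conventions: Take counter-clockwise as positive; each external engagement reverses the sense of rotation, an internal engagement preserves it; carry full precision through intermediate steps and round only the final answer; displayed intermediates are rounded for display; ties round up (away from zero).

1.5490

single-mesh involute tooth geometry (41T engaging 16T at module 1.071)
base radii: r_b1 = 20.416246, r_b2 = 7.967315
tip radii: r_a1 = 23.026500, r_a2 = 9.639000
no profile shift: α' = α, a' = a
action lengths: √(r_a1²−r_b1²) = 10.648784, √(r_a2²−r_b2²) = 5.425146
base pitch p_b = π·m·cos α = 3.128757
CR = (10.648784 + 5.425146 − 30.523500·sin 21.58200°)/3.128757 = 1.548984
contact ratio ≈ 1.5490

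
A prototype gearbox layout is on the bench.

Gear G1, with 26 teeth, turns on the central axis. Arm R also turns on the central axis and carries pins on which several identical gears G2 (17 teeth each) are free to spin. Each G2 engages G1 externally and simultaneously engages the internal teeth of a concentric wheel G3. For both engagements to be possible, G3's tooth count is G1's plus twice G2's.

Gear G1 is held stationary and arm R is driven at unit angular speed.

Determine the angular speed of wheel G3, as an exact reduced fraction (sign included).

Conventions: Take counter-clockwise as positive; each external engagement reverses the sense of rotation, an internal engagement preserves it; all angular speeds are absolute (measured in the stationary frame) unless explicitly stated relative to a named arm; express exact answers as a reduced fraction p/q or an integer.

class = planetary set [G3 = 26+2·17 = 60; Willis about the carrier]
ring teeth: 26 + 2·17 = 60
26(ω_sun−ω_arm) = −60(ω_ring−ω_arm),  ω_sun = 0, ω_arm = 1
ω_ring = 1 − (26/60)(0−1) = 43/30
exact speed ratio = 43/30

43/30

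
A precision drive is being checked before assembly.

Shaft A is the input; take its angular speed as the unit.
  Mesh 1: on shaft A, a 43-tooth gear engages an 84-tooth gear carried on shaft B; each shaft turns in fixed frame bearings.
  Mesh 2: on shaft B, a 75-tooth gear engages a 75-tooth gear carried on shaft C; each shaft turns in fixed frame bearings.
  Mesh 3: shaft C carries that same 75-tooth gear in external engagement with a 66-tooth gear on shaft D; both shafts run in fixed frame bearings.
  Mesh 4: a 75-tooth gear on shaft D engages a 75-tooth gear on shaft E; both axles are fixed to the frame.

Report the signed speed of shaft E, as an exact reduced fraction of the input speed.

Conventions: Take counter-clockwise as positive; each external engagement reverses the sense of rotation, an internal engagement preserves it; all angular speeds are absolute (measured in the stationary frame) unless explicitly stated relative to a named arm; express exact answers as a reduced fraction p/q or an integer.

4-mesh fixed-axis compound train (all bearings frame-fixed)
mesh 1 [43T→84T]: |ω|/ω_in = 1×43/84 = 43/84, sense flips to −
mesh 2 [75T→75T]: |ω|/ω_in = (43/84)×75/75 = 43/84, sense flips to +
mesh 3 [75T→66T]: |ω|/ω_in = (43/84)×75/66 = 1075/1848, sense flips to −
mesh 4 [75T→75T]: |ω|/ω_in = (1075/1848)×75/75 = 1075/1848, sense flips to +
signed output speed (× input speed) = 1075/1848

1075/1848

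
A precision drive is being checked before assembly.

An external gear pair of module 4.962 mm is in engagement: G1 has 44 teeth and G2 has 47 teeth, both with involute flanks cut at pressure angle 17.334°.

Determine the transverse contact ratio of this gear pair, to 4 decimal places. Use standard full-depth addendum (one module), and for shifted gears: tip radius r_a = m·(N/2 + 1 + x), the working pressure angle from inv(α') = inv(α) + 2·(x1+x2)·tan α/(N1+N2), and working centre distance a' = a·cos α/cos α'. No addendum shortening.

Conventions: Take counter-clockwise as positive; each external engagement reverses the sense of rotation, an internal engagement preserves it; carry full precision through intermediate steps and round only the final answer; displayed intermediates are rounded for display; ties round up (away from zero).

topology: single-mesh involute geometry — m = 4.962, 44T/47T pair
base radii: r_b1 = 104.206226, r_b2 = 111.311196
tip radii: r_a1 = 114.126000, r_a2 = 121.569000
no profile shift: α' = α, a' = a
action lengths: √(r_a1²−r_b1²) = 46.538225, √(r_a2²−r_b2²) = 48.875755
base pitch p_b = π·m·cos α = 14.880614
CR = (46.538225 + 48.875755 − 225.771000·sin 17.33400°)/14.880614 = 1.891552
contact ratio ≈ 1.8916

1.8916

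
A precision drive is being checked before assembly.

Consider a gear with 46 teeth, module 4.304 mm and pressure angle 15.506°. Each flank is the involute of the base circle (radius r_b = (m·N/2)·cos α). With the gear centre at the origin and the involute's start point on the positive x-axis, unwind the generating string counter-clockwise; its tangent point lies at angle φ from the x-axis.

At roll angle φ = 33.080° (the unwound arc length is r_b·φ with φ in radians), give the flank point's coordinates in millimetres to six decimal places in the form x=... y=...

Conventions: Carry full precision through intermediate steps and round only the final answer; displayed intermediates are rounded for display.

x=109.986790 y=5.917783

topology: single-mesh involute geometry — m = 4.304, N = 46
pitch radius r_p = m·N/2 = 4.304·46/2 = 98.992000
base radius r_b = r_p·cos α = 98.992000·cos 15.506° = 95.388935
roll angle φ = 33.080° = 0.57735492 rad
x = r_b·(cos φ + φ·sin φ) = 109.986790
y = r_b·(sin φ − φ·cos φ) = 5.917783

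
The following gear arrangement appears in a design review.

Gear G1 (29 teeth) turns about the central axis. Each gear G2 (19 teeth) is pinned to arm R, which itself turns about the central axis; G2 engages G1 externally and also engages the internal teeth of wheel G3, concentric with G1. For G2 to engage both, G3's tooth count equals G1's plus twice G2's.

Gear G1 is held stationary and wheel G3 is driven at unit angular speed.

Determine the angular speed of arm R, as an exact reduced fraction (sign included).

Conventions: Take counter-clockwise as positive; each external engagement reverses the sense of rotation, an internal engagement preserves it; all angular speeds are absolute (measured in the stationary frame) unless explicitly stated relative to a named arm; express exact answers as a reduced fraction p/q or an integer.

67/96

class = planetary set [G3 = 29+2·19 = 67; Willis about the carrier]
ring teeth: 29 + 2·19 = 67
29(ω_sun−ω_arm) = −67(ω_ring−ω_arm),  ω_sun = 0, ω_ring = 1
29(0−ω_arm) = −67(1−ω_arm)  ⇒  96·ω_arm = 67  ⇒  ω_arm = 67/96
exact speed ratio = 67/96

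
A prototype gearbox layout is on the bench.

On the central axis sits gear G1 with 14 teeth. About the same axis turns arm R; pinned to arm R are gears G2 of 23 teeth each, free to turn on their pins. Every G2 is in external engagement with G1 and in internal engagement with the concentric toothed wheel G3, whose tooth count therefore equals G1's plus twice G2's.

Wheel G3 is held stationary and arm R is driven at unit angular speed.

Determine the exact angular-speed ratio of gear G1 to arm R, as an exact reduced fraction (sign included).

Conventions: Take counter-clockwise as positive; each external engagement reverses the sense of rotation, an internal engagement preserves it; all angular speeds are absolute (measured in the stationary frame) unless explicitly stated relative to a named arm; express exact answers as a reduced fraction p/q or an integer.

recognized (axles ride arm R): planetary set, 14/23/60 teeth
ring teeth: 14 + 2·23 = 60
14(ω_sun−ω_arm) = −60(ω_ring−ω_arm),  ω_ring = 0, ω_arm = 1
ω_sun = 1 − (60/14)(0−1) = 37/7
ω_out/ω_in = 37/7

37/7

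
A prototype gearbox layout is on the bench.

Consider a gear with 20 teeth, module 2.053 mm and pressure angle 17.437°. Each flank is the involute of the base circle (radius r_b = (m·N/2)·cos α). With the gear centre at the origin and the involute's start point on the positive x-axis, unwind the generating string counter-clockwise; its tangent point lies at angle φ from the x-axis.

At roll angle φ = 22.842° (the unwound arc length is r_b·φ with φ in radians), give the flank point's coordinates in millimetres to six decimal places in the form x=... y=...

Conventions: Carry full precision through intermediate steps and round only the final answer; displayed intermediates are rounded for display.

x=21.081792 y=0.407149

class = single-mesh tooth geometry [base-circle involute, m = 2.053, 20T]
pitch radius r_p = m·N/2 = 2.053·20/2 = 20.530000
base radius r_b = r_p·cos α = 20.530000·cos 17.437° = 19.586585
roll angle φ = 22.842° = 0.39866811 rad
x = r_b·(cos φ + φ·sin φ) = 21.081792
y = r_b·(sin φ − φ·cos φ) = 0.407149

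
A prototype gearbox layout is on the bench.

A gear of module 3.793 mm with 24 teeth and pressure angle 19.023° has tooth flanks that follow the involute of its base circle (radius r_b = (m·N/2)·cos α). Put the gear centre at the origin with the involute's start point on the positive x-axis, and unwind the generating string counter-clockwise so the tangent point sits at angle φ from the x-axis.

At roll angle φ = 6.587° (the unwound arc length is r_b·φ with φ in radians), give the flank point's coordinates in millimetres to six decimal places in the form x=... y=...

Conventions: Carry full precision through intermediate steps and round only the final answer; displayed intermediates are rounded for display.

x=43.313696 y=0.021766

class = single-mesh tooth geometry [base-circle involute, m = 3.793, 24T]
pitch radius r_p = m·N/2 = 3.793·24/2 = 45.516000
base radius r_b = r_p·cos α = 45.516000·cos 19.023° = 43.030271
roll angle φ = 6.587° = 0.11496484 rad
x = r_b·(cos φ + φ·sin φ) = 43.313696
y = r_b·(sin φ − φ·cos φ) = 0.021766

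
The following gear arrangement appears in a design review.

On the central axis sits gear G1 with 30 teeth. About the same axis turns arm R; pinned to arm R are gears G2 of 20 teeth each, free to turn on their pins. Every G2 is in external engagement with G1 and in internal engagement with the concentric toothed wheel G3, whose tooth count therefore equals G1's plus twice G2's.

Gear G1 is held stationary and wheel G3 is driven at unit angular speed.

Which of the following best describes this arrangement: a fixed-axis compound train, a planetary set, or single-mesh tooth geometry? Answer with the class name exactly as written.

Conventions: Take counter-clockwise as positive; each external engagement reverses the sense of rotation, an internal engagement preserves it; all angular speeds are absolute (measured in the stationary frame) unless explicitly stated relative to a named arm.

planetary set (30T centre, 20T on arm, 70T internal) — Willis relation
classification: planetary set

planetary set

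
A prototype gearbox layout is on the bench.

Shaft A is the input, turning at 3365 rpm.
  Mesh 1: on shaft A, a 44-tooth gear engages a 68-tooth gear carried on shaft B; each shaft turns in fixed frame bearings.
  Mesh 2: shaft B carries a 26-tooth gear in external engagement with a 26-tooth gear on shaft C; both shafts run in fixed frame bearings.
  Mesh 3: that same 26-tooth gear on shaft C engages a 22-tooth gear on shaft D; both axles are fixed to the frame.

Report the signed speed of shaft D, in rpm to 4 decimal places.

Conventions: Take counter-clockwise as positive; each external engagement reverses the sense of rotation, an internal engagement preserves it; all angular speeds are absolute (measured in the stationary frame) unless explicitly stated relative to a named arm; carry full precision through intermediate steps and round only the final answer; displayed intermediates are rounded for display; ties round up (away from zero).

recognized (4 fixed axles, 3 meshes): fixed-axis compound train
mesh 1 [44T→68T]: ω = 3365.0000×44/68 = 2177.3529 rpm, sense flips to −
mesh 2 [26T→26T]: ω = 2177.3529×26/26 = 2177.3529 rpm, sense flips to +
mesh 3 [26T→22T]: ω = 2177.3529×26/22 = 2573.2353 rpm, sense flips to −
signed output speed = -2573.2353 rpm

-2573.2353 rpm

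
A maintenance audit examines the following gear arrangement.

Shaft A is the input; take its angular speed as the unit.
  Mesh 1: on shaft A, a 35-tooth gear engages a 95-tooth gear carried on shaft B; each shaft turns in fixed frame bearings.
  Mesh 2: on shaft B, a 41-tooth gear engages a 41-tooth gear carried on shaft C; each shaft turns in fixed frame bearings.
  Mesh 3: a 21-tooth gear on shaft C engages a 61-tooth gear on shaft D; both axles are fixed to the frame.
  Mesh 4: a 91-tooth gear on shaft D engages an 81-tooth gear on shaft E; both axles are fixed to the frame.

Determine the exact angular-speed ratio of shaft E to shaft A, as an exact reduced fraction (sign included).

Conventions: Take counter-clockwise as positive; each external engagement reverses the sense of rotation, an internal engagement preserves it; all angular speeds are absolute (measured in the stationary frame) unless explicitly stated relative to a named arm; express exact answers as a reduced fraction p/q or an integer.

class = fixed-axis compound train [4 meshes; 4 ratios multiply, 4 sense flips]
mesh 1 [35T→95T]: running ratio 7/19, sense −
mesh 2 [41T→41T]: running ratio 7/19, sense +
mesh 3 [21T→61T]: running ratio 147/1159, sense −
mesh 4 [91T→81T]: running ratio 4459/31293, sense +
ω_out/ω_in = 4459/31293

4459/31293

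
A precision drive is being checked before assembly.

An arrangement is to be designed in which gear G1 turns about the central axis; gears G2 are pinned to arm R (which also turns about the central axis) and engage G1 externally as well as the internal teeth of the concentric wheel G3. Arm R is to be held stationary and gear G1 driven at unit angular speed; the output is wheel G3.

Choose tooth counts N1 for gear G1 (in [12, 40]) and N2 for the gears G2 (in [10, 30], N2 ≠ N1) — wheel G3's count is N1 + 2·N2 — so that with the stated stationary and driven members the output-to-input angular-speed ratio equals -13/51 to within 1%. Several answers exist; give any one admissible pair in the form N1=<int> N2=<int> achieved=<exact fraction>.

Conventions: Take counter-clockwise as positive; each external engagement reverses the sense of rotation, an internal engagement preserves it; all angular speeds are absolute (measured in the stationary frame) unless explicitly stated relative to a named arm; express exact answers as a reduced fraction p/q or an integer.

design class (target -13/51): planetary set
Willis with ω_arm = 0: ω_ring/ω_sun = −N1/N3; set equal to -13/51  ⇒  N3/N1 = −1/(-13/51) = 51/13
N3 = N1 + 2·N2  ⇒  N2/N1 = (N3/N1 − 1)/2 = (51/13 − 1)/2 = 19/13
smallest multiple with N1 ≥ 12 and N2 ≥ 10: k = 1  ⇒  N1 = 1·13 = 13, N2 = 1·19 = 19 (N1 ≤ 40, N2 ≤ 30, N2 ≠ N1 ✓), N3 = 13 + 2·19 = 51
check: −N1/N3 with N1 = 13, N3 = 51 gives -13/51; |achieved − target| = 0 ≤ 13/5100 ✓

N1=13 N2=19 achieved=-13/51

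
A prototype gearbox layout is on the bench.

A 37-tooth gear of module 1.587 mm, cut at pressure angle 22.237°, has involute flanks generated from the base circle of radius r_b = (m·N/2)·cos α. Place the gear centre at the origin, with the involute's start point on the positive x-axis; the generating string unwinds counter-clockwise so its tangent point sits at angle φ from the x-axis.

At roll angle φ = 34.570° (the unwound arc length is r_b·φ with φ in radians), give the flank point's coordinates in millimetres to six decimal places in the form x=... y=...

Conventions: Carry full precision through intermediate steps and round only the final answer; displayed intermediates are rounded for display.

topology: single-mesh involute geometry — m = 1.587, N = 37
pitch radius r_p = m·N/2 = 1.587·37/2 = 29.359500
base radius r_b = r_p·cos α = 29.359500·cos 22.237° = 27.175928
roll angle φ = 34.570° = 0.60336032 rad
x = r_b·(cos φ + φ·sin φ) = 31.681367
y = r_b·(sin φ − φ·cos φ) = 1.918227

x=31.681367 y=1.918227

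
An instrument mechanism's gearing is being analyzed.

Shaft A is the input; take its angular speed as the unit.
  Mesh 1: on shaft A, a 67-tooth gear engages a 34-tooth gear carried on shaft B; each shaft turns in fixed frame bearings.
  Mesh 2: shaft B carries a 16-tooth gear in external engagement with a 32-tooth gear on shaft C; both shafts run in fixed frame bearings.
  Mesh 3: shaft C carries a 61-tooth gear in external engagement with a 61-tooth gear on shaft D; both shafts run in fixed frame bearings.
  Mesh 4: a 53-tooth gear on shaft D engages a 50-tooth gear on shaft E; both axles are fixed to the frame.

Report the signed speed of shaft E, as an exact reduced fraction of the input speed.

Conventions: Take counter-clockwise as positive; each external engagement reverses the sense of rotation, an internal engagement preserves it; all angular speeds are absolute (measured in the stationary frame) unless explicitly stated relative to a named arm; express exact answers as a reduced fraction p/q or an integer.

3551/3400

4-mesh fixed-axis compound train (all bearings frame-fixed)
mesh 1 [67T→34T]: |ω|/ω_in = 1×67/34 = 67/34, sense flips to −
mesh 2 [16T→32T]: |ω|/ω_in = (67/34)×16/32 = 67/68, sense flips to +
mesh 3 [61T→61T]: |ω|/ω_in = (67/68)×61/61 = 67/68, sense flips to −
mesh 4 [53T→50T]: |ω|/ω_in = (67/68)×53/50 = 3551/3400, sense flips to +
signed output speed (× input speed) = 3551/3400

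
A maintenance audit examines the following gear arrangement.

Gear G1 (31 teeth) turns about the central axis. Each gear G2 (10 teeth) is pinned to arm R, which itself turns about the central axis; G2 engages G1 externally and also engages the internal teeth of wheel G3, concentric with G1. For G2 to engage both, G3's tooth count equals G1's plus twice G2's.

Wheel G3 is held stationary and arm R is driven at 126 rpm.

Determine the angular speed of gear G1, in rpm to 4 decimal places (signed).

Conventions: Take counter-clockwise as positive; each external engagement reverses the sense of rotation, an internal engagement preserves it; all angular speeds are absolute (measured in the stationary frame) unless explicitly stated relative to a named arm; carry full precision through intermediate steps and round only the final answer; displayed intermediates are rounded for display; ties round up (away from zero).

topology: planetary set — G1 31T / G2 10T / G3 51T, arm = carrier (Willis)
normalise by the input: solve with ω_arm = 1, then scale by 126 rpm
ring teeth: 31 + 2·10 = 51
31(ω_sun−ω_arm) = −51(ω_ring−ω_arm),  ω_ring = 0, ω_arm = 1
ω_sun = 1 − (51/31)(0−1) = 82/31
scale: ω_sun = 82/31 × 126 rpm = +333.2903 rpm

+333.2903 rpm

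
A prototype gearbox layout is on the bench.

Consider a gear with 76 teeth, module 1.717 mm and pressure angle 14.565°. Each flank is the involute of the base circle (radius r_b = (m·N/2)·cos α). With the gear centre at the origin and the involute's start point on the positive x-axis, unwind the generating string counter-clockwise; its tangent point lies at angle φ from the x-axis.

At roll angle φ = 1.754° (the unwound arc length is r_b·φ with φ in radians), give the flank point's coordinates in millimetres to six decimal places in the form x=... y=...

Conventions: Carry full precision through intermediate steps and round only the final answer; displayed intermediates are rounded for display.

x=63.178771 y=0.000604

single-mesh involute tooth geometry (76T wheel at module 1.717)
pitch radius r_p = m·N/2 = 1.717·76/2 = 65.246000
base radius r_b = r_p·cos α = 65.246000·cos 14.565° = 63.149187
roll angle φ = 1.754° = 0.03061308 rad
x = r_b·(cos φ + φ·sin φ) = 63.178771
y = r_b·(sin φ − φ·cos φ) = 0.000604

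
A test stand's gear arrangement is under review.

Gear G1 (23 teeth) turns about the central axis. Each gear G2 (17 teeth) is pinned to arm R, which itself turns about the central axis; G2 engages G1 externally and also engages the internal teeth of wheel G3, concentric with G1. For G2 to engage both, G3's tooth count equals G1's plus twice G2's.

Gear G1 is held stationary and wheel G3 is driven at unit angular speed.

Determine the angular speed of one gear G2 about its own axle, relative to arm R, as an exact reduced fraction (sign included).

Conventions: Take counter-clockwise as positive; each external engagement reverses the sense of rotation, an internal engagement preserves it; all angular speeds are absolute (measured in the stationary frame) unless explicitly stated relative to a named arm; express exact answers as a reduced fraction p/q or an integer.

class = planetary set [G3 = 23+2·17 = 57; Willis about the carrier]
ring teeth: 23 + 2·17 = 57
23(ω_sun−ω_arm) = −57(ω_ring−ω_arm),  ω_sun = 0, ω_ring = 1
23(0−ω_arm) = −57(1−ω_arm)  ⇒  80·ω_arm = 57  ⇒  ω_arm = 57/80
sun–planet mesh: 23·(0−57/80) = −17·(ω_p−ω_arm)  ⇒  ω_p−ω_arm = 1311/1360
exact speed ratio = 1311/1360

1311/1360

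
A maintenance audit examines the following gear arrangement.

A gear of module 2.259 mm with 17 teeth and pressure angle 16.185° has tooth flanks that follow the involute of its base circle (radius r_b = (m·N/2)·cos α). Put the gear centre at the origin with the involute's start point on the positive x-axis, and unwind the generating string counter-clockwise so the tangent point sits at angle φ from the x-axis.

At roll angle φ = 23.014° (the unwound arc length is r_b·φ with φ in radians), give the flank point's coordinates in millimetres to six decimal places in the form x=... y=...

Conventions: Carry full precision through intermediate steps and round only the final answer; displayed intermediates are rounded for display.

recognized (one wheel, involute flank): single-mesh tooth geometry, m = 2.259, N = 17
pitch radius r_p = m·N/2 = 2.259·17/2 = 19.201500
base radius r_b = r_p·cos α = 19.201500·cos 16.185° = 18.440481
roll angle φ = 23.014° = 0.40167007 rad
x = r_b·(cos φ + φ·sin φ) = 19.868598
y = r_b·(sin φ − φ·cos φ) = 0.391955

x=19.868598 y=0.391955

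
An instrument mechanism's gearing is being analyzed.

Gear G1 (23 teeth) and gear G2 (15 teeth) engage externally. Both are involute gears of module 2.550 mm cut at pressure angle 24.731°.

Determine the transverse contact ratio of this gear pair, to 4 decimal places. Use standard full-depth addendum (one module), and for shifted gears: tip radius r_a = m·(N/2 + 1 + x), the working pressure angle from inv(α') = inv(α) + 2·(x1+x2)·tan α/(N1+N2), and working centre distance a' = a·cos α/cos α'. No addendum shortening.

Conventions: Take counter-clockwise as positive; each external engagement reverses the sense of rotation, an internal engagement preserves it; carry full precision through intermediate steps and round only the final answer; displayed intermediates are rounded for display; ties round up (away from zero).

single-mesh involute tooth geometry (23T engaging 15T at module 2.550)
base radii: r_b1 = 26.635368, r_b2 = 17.370892
tip radii: r_a1 = 31.875000, r_a2 = 21.675000
no profile shift: α' = α, a' = a
action lengths: √(r_a1²−r_b1²) = 17.509220, √(r_a2²−r_b2²) = 12.963708
base pitch p_b = π·m·cos α = 7.276302
CR = (17.509220 + 12.963708 − 48.450000·sin 24.73100°)/7.276302 = 1.402286
contact ratio ≈ 1.4023

1.4023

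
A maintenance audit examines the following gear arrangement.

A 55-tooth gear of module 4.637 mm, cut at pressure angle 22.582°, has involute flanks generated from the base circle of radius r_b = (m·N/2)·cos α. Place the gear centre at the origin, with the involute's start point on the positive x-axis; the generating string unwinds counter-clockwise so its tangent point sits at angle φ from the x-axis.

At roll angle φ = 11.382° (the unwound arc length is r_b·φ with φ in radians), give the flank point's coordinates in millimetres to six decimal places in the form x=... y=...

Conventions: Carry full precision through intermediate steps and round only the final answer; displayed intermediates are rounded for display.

x=120.041191 y=0.306464

class = single-mesh tooth geometry [base-circle involute, m = 4.637, 55T]
pitch radius r_p = m·N/2 = 4.637·55/2 = 127.517500
base radius r_b = r_p·cos α = 127.517500·cos 22.582° = 117.740848
roll angle φ = 11.382° = 0.19865338 rad
x = r_b·(cos φ + φ·sin φ) = 120.041191
y = r_b·(sin φ − φ·cos φ) = 0.306464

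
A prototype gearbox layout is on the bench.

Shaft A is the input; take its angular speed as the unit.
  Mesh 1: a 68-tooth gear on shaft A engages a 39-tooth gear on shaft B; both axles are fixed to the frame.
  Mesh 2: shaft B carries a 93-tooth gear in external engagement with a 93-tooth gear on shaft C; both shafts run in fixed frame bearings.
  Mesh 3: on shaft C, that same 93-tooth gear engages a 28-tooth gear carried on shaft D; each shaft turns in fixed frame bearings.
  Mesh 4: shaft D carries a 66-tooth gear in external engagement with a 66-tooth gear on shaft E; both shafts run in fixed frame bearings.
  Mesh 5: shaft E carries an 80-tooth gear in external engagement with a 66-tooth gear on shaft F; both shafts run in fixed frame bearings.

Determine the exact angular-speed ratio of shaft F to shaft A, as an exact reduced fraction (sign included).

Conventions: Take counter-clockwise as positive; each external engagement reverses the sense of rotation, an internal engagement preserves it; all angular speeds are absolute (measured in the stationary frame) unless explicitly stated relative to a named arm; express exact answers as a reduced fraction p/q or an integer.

class = fixed-axis compound train [5 meshes; 5 ratios multiply, 5 sense flips]
mesh 1 [68T→39T]: running ratio 68/39, sense −
mesh 2 [93T→93T]: running ratio 68/39, sense +
mesh 3 [93T→28T]: running ratio 527/91, sense −
mesh 4 [66T→66T]: running ratio 527/91, sense +
mesh 5 [80T→66T]: running ratio 21080/3003, sense −
ω_out/ω_in = -21080/3003

-21080/3003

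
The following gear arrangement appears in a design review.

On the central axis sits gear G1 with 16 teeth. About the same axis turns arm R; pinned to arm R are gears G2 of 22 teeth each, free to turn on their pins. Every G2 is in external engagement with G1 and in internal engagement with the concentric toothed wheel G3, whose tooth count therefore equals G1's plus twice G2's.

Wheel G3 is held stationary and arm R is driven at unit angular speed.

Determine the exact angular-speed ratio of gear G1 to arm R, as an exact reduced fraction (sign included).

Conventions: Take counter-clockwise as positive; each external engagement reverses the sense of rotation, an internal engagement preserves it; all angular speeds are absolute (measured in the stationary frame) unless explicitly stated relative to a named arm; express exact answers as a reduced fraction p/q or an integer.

19/4

recognized (axles ride arm R): planetary set, 16/22/60 teeth
ring teeth: 16 + 2·22 = 60
16(ω_sun−ω_arm) = −60(ω_ring−ω_arm),  ω_ring = 0, ω_arm = 1
ω_sun = 1 − (60/16)(0−1) = 19/4
ω_out/ω_in = 19/4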